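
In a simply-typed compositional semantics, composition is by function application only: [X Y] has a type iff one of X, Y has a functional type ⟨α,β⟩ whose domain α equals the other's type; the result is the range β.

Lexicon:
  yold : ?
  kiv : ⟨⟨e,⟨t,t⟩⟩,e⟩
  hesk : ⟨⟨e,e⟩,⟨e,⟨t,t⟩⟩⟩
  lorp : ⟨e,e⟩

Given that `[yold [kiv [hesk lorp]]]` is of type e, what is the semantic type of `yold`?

⟨e,e⟩

For [yold [kiv [hesk lorp]]] to have type e with [kiv [hesk lorp]] of type e, yold must be the function: yold : ⟨e,e⟩.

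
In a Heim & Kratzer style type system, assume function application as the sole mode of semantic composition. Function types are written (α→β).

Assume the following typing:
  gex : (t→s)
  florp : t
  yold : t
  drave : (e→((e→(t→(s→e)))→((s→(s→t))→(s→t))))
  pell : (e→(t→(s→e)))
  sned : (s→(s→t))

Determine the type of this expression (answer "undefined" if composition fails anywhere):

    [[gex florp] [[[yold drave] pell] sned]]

undefined

[gex florp] — gex of type (t→s) combines with florp of type t: type s.
[yold drave]: t with (e→((e→(t→(s→e)))→((s→(s→t))→(s→t)))) — neither is a function whose domain matches the other; composition fails here.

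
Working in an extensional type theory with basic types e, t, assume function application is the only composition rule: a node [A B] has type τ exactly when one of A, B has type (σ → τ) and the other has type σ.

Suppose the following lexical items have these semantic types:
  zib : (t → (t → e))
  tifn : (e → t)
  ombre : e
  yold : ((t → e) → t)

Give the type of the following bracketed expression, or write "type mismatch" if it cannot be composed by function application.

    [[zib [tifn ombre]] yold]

t

[tifn ombre]: (e → t) applied to e yields t.
[zib [tifn ombre]]: (t → (t → e)) applied to t yields (t → e).
[[zib [tifn ombre]] yold]: ((t → e) → t) applied to (t → e) yields t.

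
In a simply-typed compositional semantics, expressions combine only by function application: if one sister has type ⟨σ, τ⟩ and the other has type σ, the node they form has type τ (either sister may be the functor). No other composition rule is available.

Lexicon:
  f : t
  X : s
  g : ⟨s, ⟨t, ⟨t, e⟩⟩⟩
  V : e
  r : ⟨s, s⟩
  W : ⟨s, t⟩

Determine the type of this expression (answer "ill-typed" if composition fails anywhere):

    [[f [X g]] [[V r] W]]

ill-typed

[X g]: g is ⟨s, ⟨t, ⟨t, e⟩⟩⟩, X is s; result ⟨t, ⟨t, e⟩⟩.
[f [X g]]: [X g] is ⟨t, ⟨t, e⟩⟩, f is t; result ⟨t, e⟩.
At [V r]: neither e nor ⟨s, s⟩ can take the other as argument; the node is ill-typed.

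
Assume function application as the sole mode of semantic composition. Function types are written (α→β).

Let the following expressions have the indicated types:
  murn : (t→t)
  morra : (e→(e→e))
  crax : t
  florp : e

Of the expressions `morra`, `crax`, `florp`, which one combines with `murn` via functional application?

morra : (e→(e→e)) — no; murn wants t, and morra wants e.
crax — combines: murn : (t→t) takes crax : t as argument, giving t.
florp : e — no; murn wants t, and florp wants nothing (atomic).

crax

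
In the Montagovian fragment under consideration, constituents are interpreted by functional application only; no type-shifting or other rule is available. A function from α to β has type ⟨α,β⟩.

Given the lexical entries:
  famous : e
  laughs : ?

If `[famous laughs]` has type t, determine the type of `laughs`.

For [famous laughs] to have type t with famous of type e, laughs must be the function: laughs : ⟨e,t⟩.

⟨e,t⟩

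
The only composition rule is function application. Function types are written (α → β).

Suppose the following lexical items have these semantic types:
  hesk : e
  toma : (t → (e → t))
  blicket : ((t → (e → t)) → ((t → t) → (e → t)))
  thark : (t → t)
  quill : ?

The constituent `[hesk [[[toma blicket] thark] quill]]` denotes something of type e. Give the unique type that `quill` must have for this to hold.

For [hesk [[[toma blicket] thark] quill]] to have type e with hesk of type e, [[[toma blicket] thark] quill] must be the function: [[[toma blicket] thark] quill] : (e → e).
For [[[toma blicket] thark] quill] to have type (e → e) with [[toma blicket] thark] of type (e → t), quill must be the function: quill : ((e → t) → (e → e)).

((e → t) → (e → e))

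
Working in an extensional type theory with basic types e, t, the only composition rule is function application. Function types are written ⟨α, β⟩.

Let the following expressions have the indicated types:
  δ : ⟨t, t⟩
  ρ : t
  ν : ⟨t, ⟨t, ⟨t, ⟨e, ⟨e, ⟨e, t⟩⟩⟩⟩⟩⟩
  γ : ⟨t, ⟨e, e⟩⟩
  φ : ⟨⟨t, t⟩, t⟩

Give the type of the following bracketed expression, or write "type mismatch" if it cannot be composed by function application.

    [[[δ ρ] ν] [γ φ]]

[δ ρ]: ⟨t, t⟩ applied to t yields t.
[[δ ρ] ν]: ⟨t, ⟨t, ⟨t, ⟨e, ⟨e, ⟨e, t⟩⟩⟩⟩⟩⟩ applied to t yields ⟨t, ⟨t, ⟨e, ⟨e, ⟨e, t⟩⟩⟩⟩⟩.
[γ φ]: ⟨t, ⟨e, e⟩⟩ and ⟨⟨t, t⟩, t⟩ cannot combine by function application — type clash.

type mismatch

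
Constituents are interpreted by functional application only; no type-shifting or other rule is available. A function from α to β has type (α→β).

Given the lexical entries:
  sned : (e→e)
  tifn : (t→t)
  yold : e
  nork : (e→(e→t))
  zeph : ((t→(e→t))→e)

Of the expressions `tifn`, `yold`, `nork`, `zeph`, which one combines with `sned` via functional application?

yold

tifn : (t→t) — does not combine with sned.
yold — combines: sned : (e→e) takes yold : e as argument, giving e.
nork : (e→(e→t)) — does not combine with sned.
zeph : ((t→(e→t))→e) — does not combine with sned.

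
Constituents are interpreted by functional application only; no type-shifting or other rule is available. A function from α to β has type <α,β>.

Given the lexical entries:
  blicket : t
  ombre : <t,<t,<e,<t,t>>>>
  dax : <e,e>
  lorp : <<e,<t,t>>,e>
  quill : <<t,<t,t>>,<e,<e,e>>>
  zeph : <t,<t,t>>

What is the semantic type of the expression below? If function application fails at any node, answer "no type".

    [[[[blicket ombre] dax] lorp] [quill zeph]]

no type

[blicket ombre]: ombre is <t,<t,<e,<t,t>>>>, blicket is t; result <t,<e,<t,t>>>.
[[blicket ombre] dax]: <t,<e,<t,t>>> with <e,e> — neither is a function whose domain matches the other; composition fails here.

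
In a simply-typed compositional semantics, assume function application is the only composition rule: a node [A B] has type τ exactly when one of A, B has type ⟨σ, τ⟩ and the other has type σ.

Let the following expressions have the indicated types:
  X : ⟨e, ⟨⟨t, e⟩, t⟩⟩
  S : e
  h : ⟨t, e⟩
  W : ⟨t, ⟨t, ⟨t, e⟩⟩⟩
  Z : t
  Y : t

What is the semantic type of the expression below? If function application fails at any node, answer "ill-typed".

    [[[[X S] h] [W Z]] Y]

[X S] — X of type ⟨e, ⟨⟨t, e⟩, t⟩⟩ combines with S of type e: type ⟨⟨t, e⟩, t⟩.
[[X S] h] — [X S] of type ⟨⟨t, e⟩, t⟩ combines with h of type ⟨t, e⟩: type t.
[W Z] — W of type ⟨t, ⟨t, ⟨t, e⟩⟩⟩ combines with Z of type t: type ⟨t, ⟨t, e⟩⟩.
[[[X S] h] [W Z]] — [W Z] of type ⟨t, ⟨t, e⟩⟩ combines with [[X S] h] of type t: type ⟨t, e⟩.
[[[[X S] h] [W Z]] Y] — [[[X S] h] [W Z]] of type ⟨t, e⟩ combines with Y of type t: type e.

e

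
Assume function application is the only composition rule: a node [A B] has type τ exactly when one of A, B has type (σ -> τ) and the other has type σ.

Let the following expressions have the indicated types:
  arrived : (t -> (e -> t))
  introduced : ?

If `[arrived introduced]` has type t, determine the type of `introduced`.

((t -> (e -> t)) -> t)

[arrived introduced] is required to be t. arrived : (t -> (e -> t)) cannot yield t as functor, so introduced : ((t -> (e -> t)) -> t).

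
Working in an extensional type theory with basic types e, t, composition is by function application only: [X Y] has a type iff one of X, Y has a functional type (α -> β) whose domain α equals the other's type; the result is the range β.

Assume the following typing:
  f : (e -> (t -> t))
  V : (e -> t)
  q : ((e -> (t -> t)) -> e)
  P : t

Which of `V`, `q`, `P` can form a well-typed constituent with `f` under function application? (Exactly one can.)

V : (e -> t) — neither side's domain matches the other.
q — combines: q : ((e -> (t -> t)) -> e) takes f : (e -> (t -> t)) as argument, giving e.
P : t — neither side's domain matches the other.

q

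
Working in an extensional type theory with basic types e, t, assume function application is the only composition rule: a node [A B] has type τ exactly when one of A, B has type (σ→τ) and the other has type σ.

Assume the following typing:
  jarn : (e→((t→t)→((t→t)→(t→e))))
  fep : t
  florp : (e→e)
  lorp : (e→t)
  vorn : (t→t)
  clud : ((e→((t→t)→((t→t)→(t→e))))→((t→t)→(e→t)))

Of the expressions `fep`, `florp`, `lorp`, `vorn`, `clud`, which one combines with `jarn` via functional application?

clud

fep : t — jarn needs e; fep needs nothing (atomic); neither fits.
florp : (e→e) — jarn needs e; florp needs e; neither fits.
lorp : (e→t) — jarn needs e; lorp needs e; neither fits.
vorn : (t→t) — jarn needs e; vorn needs t; neither fits.
clud — combines: clud : ((e→((t→t)→((t→t)→(t→e))))→((t→t)→(e→t))) takes jarn : (e→((t→t)→((t→t)→(t→e)))) as argument, giving ((t→t)→(e→t)).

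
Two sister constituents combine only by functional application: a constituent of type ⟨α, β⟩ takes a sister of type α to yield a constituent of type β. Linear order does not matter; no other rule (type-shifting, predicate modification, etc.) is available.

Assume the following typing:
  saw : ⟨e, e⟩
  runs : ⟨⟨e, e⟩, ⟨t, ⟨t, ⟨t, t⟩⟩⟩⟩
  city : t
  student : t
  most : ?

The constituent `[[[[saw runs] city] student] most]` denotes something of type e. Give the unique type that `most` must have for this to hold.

[[[[saw runs] city] student] most] must have type e. The sister [[[saw runs] city] student] has type ⟨t, t⟩; that is not a function onto e, so most must be the functor, of type ⟨⟨t, t⟩, e⟩.

⟨⟨t, t⟩, e⟩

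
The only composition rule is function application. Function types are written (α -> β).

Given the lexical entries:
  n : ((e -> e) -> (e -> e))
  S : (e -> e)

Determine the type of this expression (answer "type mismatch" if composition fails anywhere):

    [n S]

[n S]: ((e -> e) -> (e -> e)) applied to (e -> e) yields (e -> e).

(e -> e)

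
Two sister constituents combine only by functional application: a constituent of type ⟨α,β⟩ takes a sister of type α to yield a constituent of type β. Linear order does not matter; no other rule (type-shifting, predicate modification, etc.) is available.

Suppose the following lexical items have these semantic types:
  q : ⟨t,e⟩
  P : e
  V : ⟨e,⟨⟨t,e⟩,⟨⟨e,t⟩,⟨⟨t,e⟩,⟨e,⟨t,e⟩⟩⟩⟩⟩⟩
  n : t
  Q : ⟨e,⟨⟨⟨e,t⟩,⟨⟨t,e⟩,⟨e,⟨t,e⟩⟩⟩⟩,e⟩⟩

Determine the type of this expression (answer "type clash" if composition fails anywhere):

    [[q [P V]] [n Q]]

type clash

[P V]: functor V : ⟨e,⟨⟨t,e⟩,⟨⟨e,t⟩,⟨⟨t,e⟩,⟨e,⟨t,e⟩⟩⟩⟩⟩⟩, argument P : e; result ⟨⟨t,e⟩,⟨⟨e,t⟩,⟨⟨t,e⟩,⟨e,⟨t,e⟩⟩⟩⟩⟩.
[q [P V]]: functor [P V] : ⟨⟨t,e⟩,⟨⟨e,t⟩,⟨⟨t,e⟩,⟨e,⟨t,e⟩⟩⟩⟩⟩, argument q : ⟨t,e⟩; result ⟨⟨e,t⟩,⟨⟨t,e⟩,⟨e,⟨t,e⟩⟩⟩⟩.
[n Q]: t with ⟨e,⟨⟨⟨e,t⟩,⟨⟨t,e⟩,⟨e,⟨t,e⟩⟩⟩⟩,e⟩⟩ — neither is a function whose domain matches the other; composition fails here.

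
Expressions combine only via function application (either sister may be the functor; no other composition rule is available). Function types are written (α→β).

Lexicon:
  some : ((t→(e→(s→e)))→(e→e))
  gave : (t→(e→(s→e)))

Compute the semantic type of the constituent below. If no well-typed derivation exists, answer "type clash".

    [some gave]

(e→e)

[some gave]: functor some : ((t→(e→(s→e)))→(e→e)), argument gave : (t→(e→(s→e))); result (e→e).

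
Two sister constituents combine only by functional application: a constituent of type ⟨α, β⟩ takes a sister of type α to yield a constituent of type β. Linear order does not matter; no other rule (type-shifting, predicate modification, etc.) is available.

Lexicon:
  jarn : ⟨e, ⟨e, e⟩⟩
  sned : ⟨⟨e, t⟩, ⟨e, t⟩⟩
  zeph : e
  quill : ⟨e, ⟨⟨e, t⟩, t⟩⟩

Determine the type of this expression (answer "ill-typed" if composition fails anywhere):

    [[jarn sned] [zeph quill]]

[jarn sned]: ⟨e, ⟨e, e⟩⟩ with ⟨⟨e, t⟩, ⟨e, t⟩⟩ — neither is a function whose domain matches the other; composition fails here.

ill-typed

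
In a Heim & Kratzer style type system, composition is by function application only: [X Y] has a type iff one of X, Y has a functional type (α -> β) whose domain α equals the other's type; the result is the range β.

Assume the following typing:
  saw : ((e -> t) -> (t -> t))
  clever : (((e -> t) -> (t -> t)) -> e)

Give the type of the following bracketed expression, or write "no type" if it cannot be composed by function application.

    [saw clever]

e

[saw clever] — clever of type (((e -> t) -> (t -> t)) -> e) combines with saw of type ((e -> t) -> (t -> t)): type e.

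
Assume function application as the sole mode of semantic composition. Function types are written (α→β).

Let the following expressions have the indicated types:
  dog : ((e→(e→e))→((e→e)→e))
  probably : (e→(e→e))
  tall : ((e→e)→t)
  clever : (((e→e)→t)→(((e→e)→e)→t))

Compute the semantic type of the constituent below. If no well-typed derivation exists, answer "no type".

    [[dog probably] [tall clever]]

t

At [dog probably], dog : ((e→(e→e))→((e→e)→e)) takes probably : (e→(e→e)), giving ((e→e)→e).
At [tall clever], clever : (((e→e)→t)→(((e→e)→e)→t)) takes tall : ((e→e)→t), giving (((e→e)→e)→t).
At [[dog probably] [tall clever]], [tall clever] : (((e→e)→e)→t) takes [dog probably] : ((e→e)→e), giving t.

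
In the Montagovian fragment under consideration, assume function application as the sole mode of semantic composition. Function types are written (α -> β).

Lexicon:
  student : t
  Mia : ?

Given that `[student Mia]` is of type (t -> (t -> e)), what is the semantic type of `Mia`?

(t -> (t -> (t -> e)))

[student Mia] is required to be (t -> (t -> e)). student : t cannot yield (t -> (t -> e)) as functor, so Mia : (t -> (t -> (t -> e))).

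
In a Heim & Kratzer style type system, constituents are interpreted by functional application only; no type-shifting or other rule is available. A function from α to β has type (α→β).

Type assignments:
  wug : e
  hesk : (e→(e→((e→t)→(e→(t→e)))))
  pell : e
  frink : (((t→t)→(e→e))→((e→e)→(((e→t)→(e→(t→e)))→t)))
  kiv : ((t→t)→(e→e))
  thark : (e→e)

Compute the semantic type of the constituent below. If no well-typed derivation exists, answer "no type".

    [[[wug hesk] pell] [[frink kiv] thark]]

[wug hesk]: (e→(e→((e→t)→(e→(t→e))))) applied to e yields (e→((e→t)→(e→(t→e)))).
[[wug hesk] pell]: (e→((e→t)→(e→(t→e)))) applied to e yields ((e→t)→(e→(t→e))).
[frink kiv]: (((t→t)→(e→e))→((e→e)→(((e→t)→(e→(t→e)))→t))) applied to ((t→t)→(e→e)) yields ((e→e)→(((e→t)→(e→(t→e)))→t)).
[[frink kiv] thark]: ((e→e)→(((e→t)→(e→(t→e)))→t)) applied to (e→e) yields (((e→t)→(e→(t→e)))→t).
[[[wug hesk] pell] [[frink kiv] thark]]: (((e→t)→(e→(t→e)))→t) applied to ((e→t)→(e→(t→e))) yields t.

t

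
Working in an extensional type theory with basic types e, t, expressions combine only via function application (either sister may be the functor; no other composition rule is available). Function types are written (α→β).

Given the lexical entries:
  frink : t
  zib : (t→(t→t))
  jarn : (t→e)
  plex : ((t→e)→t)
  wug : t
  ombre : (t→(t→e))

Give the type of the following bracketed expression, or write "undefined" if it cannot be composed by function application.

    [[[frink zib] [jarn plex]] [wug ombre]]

[frink zib] — zib of type (t→(t→t)) combines with frink of type t: type (t→t).
[jarn plex] — plex of type ((t→e)→t) combines with jarn of type (t→e): type t.
[[frink zib] [jarn plex]] — [frink zib] of type (t→t) combines with [jarn plex] of type t: type t.
[wug ombre] — ombre of type (t→(t→e)) combines with wug of type t: type (t→e).
[[[frink zib] [jarn plex]] [wug ombre]] — [wug ombre] of type (t→e) combines with [[frink zib] [jarn plex]] of type t: type e.

e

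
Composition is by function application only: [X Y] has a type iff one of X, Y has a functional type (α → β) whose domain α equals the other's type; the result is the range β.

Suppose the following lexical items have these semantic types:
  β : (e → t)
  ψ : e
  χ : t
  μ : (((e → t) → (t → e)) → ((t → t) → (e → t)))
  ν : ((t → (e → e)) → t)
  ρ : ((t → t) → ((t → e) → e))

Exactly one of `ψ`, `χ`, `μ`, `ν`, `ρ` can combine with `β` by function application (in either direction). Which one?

ψ — combines: β : (e → t) takes ψ : e as argument, giving t.
χ : t — β needs e; χ needs nothing (atomic); neither fits.
μ : (((e → t) → (t → e)) → ((t → t) → (e → t))) — β needs e; μ needs ((e → t) → (t → e)); neither fits.
ν : ((t → (e → e)) → t) — β needs e; ν needs (t → (e → e)); neither fits.
ρ : ((t → t) → ((t → e) → e)) — β needs e; ρ needs (t → t); neither fits.

ψ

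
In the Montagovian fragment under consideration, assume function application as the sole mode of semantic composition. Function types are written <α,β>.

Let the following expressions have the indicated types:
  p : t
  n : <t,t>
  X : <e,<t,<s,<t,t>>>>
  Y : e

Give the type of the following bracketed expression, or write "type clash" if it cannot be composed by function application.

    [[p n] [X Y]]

[p n]: n is <t,t>, p is t; result t.
[X Y]: X is <e,<t,<s,<t,t>>>>, Y is e; result <t,<s,<t,t>>>.
[[p n] [X Y]]: [X Y] is <t,<s,<t,t>>>, [p n] is t; result <s,<t,t>>.

<s,<t,t>>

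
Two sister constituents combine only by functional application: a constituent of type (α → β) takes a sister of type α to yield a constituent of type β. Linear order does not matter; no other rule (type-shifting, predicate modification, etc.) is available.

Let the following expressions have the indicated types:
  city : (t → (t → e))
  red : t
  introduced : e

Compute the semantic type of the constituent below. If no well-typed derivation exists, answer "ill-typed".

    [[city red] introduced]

ill-typed

[city red]: city is (t → (t → e)), red is t; result (t → e).
At [[city red] introduced]: neither (t → e) nor e can take the other as argument; the node is ill-typed.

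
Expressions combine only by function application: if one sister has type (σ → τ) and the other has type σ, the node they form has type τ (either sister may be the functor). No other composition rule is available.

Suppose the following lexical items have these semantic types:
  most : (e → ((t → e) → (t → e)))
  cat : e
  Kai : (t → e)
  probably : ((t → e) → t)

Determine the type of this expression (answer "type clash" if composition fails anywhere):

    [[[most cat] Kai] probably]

At [most cat], most : (e → ((t → e) → (t → e))) takes cat : e, giving ((t → e) → (t → e)).
At [[most cat] Kai], [most cat] : ((t → e) → (t → e)) takes Kai : (t → e), giving (t → e).
At [[[most cat] Kai] probably], probably : ((t → e) → t) takes [[most cat] Kai] : (t → e), giving t.

t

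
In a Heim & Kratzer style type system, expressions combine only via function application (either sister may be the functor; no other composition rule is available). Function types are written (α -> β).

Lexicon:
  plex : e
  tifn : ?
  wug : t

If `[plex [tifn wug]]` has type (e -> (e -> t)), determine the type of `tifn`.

(t -> (e -> (e -> (e -> t))))

At [plex [tifn wug]] (required: (e -> (e -> t))): plex is e, which is not a function with range (e -> (e -> t)); hence [tifn wug] is the functor — type (e -> (e -> (e -> t))).
At [tifn wug] (required: (e -> (e -> (e -> t)))): wug is t, which is not a function with range (e -> (e -> (e -> t))); hence tifn is the functor — type (t -> (e -> (e -> (e -> t)))).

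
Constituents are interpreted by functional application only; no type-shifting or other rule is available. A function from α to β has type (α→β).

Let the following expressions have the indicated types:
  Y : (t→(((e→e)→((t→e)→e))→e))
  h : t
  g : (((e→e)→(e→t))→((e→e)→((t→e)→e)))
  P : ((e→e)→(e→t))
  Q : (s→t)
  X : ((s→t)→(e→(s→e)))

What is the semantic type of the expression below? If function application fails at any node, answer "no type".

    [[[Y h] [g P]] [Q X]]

(s→e)

[Y h] — Y of type (t→(((e→e)→((t→e)→e))→e)) combines with h of type t: type (((e→e)→((t→e)→e))→e).
[g P] — g of type (((e→e)→(e→t))→((e→e)→((t→e)→e))) combines with P of type ((e→e)→(e→t)): type ((e→e)→((t→e)→e)).
[[Y h] [g P]] — [Y h] of type (((e→e)→((t→e)→e))→e) combines with [g P] of type ((e→e)→((t→e)→e)): type e.
[Q X] — X of type ((s→t)→(e→(s→e))) combines with Q of type (s→t): type (e→(s→e)).
[[[Y h] [g P]] [Q X]] — [Q X] of type (e→(s→e)) combines with [[Y h] [g P]] of type e: type (s→e).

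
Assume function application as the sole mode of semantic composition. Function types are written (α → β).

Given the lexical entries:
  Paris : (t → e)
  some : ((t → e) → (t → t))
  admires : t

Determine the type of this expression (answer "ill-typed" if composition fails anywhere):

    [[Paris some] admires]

[Paris some] — some of type ((t → e) → (t → t)) combines with Paris of type (t → e): type (t → t).
[[Paris some] admires] — [Paris some] of type (t → t) combines with admires of type t: type t.

t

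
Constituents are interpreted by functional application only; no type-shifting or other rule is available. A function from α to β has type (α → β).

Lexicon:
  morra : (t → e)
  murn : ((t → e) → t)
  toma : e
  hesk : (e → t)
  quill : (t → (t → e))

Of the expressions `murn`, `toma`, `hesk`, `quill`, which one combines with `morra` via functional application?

murn — combines: murn : ((t → e) → t) takes morra : (t → e) as argument, giving t.
toma : e — morra needs t; toma needs nothing (atomic); neither fits.
hesk : (e → t) — morra needs t; hesk needs e; neither fits.
quill : (t → (t → e)) — morra needs t; quill needs t; neither fits.

murn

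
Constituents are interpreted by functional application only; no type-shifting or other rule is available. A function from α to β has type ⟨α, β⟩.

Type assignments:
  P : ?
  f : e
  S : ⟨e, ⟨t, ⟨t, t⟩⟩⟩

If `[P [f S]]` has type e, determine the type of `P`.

[P [f S]] is required to be e. [f S] : ⟨t, ⟨t, t⟩⟩ cannot yield e as functor, so P : ⟨⟨t, ⟨t, t⟩⟩, e⟩.

⟨⟨t, ⟨t, t⟩⟩, e⟩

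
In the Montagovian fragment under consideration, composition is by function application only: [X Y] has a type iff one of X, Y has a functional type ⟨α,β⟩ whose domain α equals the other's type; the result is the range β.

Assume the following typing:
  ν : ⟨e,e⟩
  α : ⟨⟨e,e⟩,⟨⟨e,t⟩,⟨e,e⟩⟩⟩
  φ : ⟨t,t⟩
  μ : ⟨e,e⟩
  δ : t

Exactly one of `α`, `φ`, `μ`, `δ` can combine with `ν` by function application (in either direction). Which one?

α

α — combines: α : ⟨⟨e,e⟩,⟨⟨e,t⟩,⟨e,e⟩⟩⟩ takes ν : ⟨e,e⟩ as argument, giving ⟨⟨e,t⟩,⟨e,e⟩⟩.
φ : ⟨t,t⟩ — does not combine with ν.
μ : ⟨e,e⟩ — does not combine with ν.
δ : t — does not combine with ν.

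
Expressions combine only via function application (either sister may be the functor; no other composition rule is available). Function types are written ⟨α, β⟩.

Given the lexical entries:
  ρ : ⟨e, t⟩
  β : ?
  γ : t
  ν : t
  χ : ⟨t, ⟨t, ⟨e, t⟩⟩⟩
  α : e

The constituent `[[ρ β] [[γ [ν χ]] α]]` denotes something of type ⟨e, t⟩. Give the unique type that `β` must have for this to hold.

[[ρ β] [[γ [ν χ]] α]] must have type ⟨e, t⟩. The sister [[γ [ν χ]] α] has type t; that is not a function onto ⟨e, t⟩, so [ρ β] must be the functor, of type ⟨t, ⟨e, t⟩⟩.
[ρ β] must have type ⟨t, ⟨e, t⟩⟩. The sister ρ has type ⟨e, t⟩; that is not a function onto ⟨t, ⟨e, t⟩⟩, so β must be the functor, of type ⟨⟨e, t⟩, ⟨t, ⟨e, t⟩⟩⟩.

⟨⟨e, t⟩, ⟨t, ⟨e, t⟩⟩⟩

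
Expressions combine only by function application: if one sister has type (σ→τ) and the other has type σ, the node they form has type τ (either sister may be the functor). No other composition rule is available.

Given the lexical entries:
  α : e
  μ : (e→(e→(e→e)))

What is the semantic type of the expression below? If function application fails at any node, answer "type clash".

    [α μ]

(e→(e→e))

[α μ] — μ of type (e→(e→(e→e))) combines with α of type e: type (e→(e→e)).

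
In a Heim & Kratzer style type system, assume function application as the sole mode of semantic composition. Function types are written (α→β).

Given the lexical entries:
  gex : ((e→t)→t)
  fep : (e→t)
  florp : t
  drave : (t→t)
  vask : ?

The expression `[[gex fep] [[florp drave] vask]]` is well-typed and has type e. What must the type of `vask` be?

(t→(t→e))

At [[gex fep] [[florp drave] vask]] (required: e): [gex fep] is t, which is not a function with range e; hence [[florp drave] vask] is the functor — type (t→e).
At [[florp drave] vask] (required: (t→e)): [florp drave] is t, which is not a function with range (t→e); hence vask is the functor — type (t→(t→e)).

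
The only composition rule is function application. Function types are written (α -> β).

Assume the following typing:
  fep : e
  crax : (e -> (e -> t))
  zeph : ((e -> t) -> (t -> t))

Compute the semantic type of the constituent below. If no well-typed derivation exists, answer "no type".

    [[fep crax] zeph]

[fep crax] — crax of type (e -> (e -> t)) combines with fep of type e: type (e -> t).
[[fep crax] zeph] — zeph of type ((e -> t) -> (t -> t)) combines with [fep crax] of type (e -> t): type (t -> t).

(t -> t)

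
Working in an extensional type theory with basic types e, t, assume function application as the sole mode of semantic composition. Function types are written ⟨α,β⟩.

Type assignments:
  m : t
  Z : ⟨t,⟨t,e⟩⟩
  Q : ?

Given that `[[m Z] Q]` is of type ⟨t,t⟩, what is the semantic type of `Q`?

⟨⟨t,e⟩,⟨t,t⟩⟩

[[m Z] Q] is required to be ⟨t,t⟩. [m Z] : ⟨t,e⟩ cannot yield ⟨t,t⟩ as functor, so Q : ⟨⟨t,e⟩,⟨t,t⟩⟩.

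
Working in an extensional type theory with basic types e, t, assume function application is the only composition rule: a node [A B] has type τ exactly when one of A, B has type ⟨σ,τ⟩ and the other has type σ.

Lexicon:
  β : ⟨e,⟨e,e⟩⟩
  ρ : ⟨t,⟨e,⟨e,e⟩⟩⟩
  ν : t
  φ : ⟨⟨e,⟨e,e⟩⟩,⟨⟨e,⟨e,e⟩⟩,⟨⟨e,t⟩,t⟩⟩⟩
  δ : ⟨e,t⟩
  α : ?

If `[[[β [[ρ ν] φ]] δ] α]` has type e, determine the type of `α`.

For [[[β [[ρ ν] φ]] δ] α] to have type e with [[β [[ρ ν] φ]] δ] of type t, α must be the function: α : ⟨t,e⟩.

⟨t,e⟩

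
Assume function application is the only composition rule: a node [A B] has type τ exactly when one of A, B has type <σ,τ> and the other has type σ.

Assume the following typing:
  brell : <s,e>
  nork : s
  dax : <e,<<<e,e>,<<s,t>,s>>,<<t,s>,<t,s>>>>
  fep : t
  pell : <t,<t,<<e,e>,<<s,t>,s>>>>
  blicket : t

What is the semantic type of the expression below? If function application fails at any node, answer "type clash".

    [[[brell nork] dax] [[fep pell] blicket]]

[brell nork]: <s,e> applied to s yields e.
[[brell nork] dax]: <e,<<<e,e>,<<s,t>,s>>,<<t,s>,<t,s>>>> applied to e yields <<<e,e>,<<s,t>,s>>,<<t,s>,<t,s>>>.
[fep pell]: <t,<t,<<e,e>,<<s,t>,s>>>> applied to t yields <t,<<e,e>,<<s,t>,s>>>.
[[fep pell] blicket]: <t,<<e,e>,<<s,t>,s>>> applied to t yields <<e,e>,<<s,t>,s>>.
[[[brell nork] dax] [[fep pell] blicket]]: <<<e,e>,<<s,t>,s>>,<<t,s>,<t,s>>> applied to <<e,e>,<<s,t>,s>> yields <<t,s>,<t,s>>.

<<t,s>,<t,s>>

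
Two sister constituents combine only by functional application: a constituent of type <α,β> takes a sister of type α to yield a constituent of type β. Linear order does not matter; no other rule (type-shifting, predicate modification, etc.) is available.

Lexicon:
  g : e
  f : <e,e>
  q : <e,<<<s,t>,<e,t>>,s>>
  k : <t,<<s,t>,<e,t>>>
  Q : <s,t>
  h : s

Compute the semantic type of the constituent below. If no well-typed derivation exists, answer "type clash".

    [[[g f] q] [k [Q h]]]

s

[g f] — f of type <e,e> combines with g of type e: type e.
[[g f] q] — q of type <e,<<<s,t>,<e,t>>,s>> combines with [g f] of type e: type <<<s,t>,<e,t>>,s>.
[Q h] — Q of type <s,t> combines with h of type s: type t.
[k [Q h]] — k of type <t,<<s,t>,<e,t>>> combines with [Q h] of type t: type <<s,t>,<e,t>>.
[[[g f] q] [k [Q h]]] — [[g f] q] of type <<<s,t>,<e,t>>,s> combines with [k [Q h]] of type <<s,t>,<e,t>>: type s.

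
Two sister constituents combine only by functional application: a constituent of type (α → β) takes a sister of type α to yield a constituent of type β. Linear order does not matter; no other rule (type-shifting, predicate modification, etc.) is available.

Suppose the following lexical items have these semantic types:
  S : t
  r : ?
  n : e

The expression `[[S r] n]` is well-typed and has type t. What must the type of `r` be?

[[S r] n] is required to be t. n : e cannot yield t as functor, so [S r] : (e → t).
[S r] is required to be (e → t). S : t cannot yield (e → t) as functor, so r : (t → (e → t)).

(t → (e → t))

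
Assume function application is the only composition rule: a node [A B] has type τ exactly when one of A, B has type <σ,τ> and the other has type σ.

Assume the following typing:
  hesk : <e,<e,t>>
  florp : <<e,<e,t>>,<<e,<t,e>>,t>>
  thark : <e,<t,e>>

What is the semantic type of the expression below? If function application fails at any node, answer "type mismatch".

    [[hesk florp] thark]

t

[hesk florp] — florp of type <<e,<e,t>>,<<e,<t,e>>,t>> combines with hesk of type <e,<e,t>>: type <<e,<t,e>>,t>.
[[hesk florp] thark] — [hesk florp] of type <<e,<t,e>>,t> combines with thark of type <e,<t,e>>: type t.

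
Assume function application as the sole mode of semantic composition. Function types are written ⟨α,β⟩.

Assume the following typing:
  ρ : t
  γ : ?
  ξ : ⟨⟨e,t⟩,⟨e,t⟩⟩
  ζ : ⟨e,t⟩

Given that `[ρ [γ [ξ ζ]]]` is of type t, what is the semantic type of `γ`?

At [ρ [γ [ξ ζ]]] (required: t): ρ is t, which is not a function with range t; hence [γ [ξ ζ]] is the functor — type ⟨t,t⟩.
At [γ [ξ ζ]] (required: ⟨t,t⟩): [ξ ζ] is ⟨e,t⟩, which is not a function with range ⟨t,t⟩; hence γ is the functor — type ⟨⟨e,t⟩,⟨t,t⟩⟩.

⟨⟨e,t⟩,⟨t,t⟩⟩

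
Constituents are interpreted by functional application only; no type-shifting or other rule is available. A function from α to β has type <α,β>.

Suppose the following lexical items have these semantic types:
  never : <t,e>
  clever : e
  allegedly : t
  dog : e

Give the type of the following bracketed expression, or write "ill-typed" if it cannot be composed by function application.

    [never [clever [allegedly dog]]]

ill-typed

[allegedly dog]: t and e cannot combine by function application — type clash.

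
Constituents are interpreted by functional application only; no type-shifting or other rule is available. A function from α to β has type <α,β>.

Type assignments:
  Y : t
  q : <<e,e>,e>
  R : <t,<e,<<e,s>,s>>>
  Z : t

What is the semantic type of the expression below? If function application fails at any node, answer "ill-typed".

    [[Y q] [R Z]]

ill-typed

[Y q]: t with <<e,e>,e> — neither is a function whose domain matches the other; composition fails here.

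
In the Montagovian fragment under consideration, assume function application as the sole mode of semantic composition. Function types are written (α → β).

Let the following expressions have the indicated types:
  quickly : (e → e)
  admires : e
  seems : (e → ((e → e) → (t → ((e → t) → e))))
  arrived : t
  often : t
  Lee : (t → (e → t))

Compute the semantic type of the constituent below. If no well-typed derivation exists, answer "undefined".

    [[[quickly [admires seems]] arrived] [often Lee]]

[admires seems]: (e → ((e → e) → (t → ((e → t) → e)))) applied to e yields ((e → e) → (t → ((e → t) → e))).
[quickly [admires seems]]: ((e → e) → (t → ((e → t) → e))) applied to (e → e) yields (t → ((e → t) → e)).
[[quickly [admires seems]] arrived]: (t → ((e → t) → e)) applied to t yields ((e → t) → e).
[often Lee]: (t → (e → t)) applied to t yields (e → t).
[[[quickly [admires seems]] arrived] [often Lee]]: ((e → t) → e) applied to (e → t) yields e.

e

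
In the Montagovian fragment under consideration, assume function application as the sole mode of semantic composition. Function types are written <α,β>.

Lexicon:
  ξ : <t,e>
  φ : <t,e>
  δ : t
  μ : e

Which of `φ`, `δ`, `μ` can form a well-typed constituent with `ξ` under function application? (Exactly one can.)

δ

φ : <t,e> — does not combine with ξ.
δ — combines: ξ : <t,e> takes δ : t as argument, giving e.
μ : e — does not combine with ξ.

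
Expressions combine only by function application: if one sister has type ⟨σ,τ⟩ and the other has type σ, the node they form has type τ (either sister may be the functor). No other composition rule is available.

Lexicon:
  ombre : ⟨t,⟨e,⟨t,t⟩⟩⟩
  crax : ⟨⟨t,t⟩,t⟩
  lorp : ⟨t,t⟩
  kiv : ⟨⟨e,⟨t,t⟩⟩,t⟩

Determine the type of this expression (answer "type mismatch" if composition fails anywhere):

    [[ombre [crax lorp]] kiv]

t

[crax lorp] — crax of type ⟨⟨t,t⟩,t⟩ combines with lorp of type ⟨t,t⟩: type t.
[ombre [crax lorp]] — ombre of type ⟨t,⟨e,⟨t,t⟩⟩⟩ combines with [crax lorp] of type t: type ⟨e,⟨t,t⟩⟩.
[[ombre [crax lorp]] kiv] — kiv of type ⟨⟨e,⟨t,t⟩⟩,t⟩ combines with [ombre [crax lorp]] of type ⟨e,⟨t,t⟩⟩: type t.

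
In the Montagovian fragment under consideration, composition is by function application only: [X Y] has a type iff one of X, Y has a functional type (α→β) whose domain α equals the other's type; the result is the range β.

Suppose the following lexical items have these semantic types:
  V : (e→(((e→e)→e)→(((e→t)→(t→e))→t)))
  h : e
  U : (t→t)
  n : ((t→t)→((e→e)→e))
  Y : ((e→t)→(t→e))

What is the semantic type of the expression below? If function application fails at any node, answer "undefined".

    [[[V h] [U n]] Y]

t

[V h]: functor V : (e→(((e→e)→e)→(((e→t)→(t→e))→t))), argument h : e; result (((e→e)→e)→(((e→t)→(t→e))→t)).
[U n]: functor n : ((t→t)→((e→e)→e)), argument U : (t→t); result ((e→e)→e).
[[V h] [U n]]: functor [V h] : (((e→e)→e)→(((e→t)→(t→e))→t)), argument [U n] : ((e→e)→e); result (((e→t)→(t→e))→t).
[[[V h] [U n]] Y]: functor [[V h] [U n]] : (((e→t)→(t→e))→t), argument Y : ((e→t)→(t→e)); result t.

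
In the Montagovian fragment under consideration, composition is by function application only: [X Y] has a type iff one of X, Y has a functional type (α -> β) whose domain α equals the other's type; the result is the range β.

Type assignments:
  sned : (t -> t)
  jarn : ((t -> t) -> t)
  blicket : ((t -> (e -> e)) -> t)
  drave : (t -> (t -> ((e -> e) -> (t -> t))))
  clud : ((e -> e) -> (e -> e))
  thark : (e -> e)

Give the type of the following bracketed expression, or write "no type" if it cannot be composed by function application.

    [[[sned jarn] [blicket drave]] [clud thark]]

At [sned jarn], jarn : ((t -> t) -> t) takes sned : (t -> t), giving t.
[blicket drave]: ((t -> (e -> e)) -> t) with (t -> (t -> ((e -> e) -> (t -> t)))) — neither is a function whose domain matches the other; composition fails here.

no type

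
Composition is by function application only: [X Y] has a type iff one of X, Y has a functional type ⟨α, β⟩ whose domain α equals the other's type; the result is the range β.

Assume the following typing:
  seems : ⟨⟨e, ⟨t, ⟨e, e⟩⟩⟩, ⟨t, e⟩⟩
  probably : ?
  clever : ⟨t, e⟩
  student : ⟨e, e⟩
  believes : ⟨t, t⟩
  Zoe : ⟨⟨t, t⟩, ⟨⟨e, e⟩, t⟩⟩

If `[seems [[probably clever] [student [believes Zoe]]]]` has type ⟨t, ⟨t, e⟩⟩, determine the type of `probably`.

[seems [[probably clever] [student [believes Zoe]]]] is required to be ⟨t, ⟨t, e⟩⟩. seems : ⟨⟨e, ⟨t, ⟨e, e⟩⟩⟩, ⟨t, e⟩⟩ cannot yield ⟨t, ⟨t, e⟩⟩ as functor, so [[probably clever] [student [believes Zoe]]] : ⟨⟨⟨e, ⟨t, ⟨e, e⟩⟩⟩, ⟨t, e⟩⟩, ⟨t, ⟨t, e⟩⟩⟩.
[[probably clever] [student [believes Zoe]]] is required to be ⟨⟨⟨e, ⟨t, ⟨e, e⟩⟩⟩, ⟨t, e⟩⟩, ⟨t, ⟨t, e⟩⟩⟩. [student [believes Zoe]] : t cannot yield ⟨⟨⟨e, ⟨t, ⟨e, e⟩⟩⟩, ⟨t, e⟩⟩, ⟨t, ⟨t, e⟩⟩⟩ as functor, so [probably clever] : ⟨t, ⟨⟨⟨e, ⟨t, ⟨e, e⟩⟩⟩, ⟨t, e⟩⟩, ⟨t, ⟨t, e⟩⟩⟩⟩.
[probably clever] is required to be ⟨t, ⟨⟨⟨e, ⟨t, ⟨e, e⟩⟩⟩, ⟨t, e⟩⟩, ⟨t, ⟨t, e⟩⟩⟩⟩. clever : ⟨t, e⟩ cannot yield ⟨t, ⟨⟨⟨e, ⟨t, ⟨e, e⟩⟩⟩, ⟨t, e⟩⟩, ⟨t, ⟨t, e⟩⟩⟩⟩ as functor, so probably : ⟨⟨t, e⟩, ⟨t, ⟨⟨⟨e, ⟨t, ⟨e, e⟩⟩⟩, ⟨t, e⟩⟩, ⟨t, ⟨t, e⟩⟩⟩⟩⟩.

⟨⟨t, e⟩, ⟨t, ⟨⟨⟨e, ⟨t, ⟨e, e⟩⟩⟩, ⟨t, e⟩⟩, ⟨t, ⟨t, e⟩⟩⟩⟩⟩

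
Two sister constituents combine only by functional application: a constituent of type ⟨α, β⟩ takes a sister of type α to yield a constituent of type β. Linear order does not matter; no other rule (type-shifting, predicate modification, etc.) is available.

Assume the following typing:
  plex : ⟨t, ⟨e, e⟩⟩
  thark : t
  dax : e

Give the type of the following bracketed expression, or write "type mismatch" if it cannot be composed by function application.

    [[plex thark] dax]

e

[plex thark]: functor plex : ⟨t, ⟨e, e⟩⟩, argument thark : t; result ⟨e, e⟩.
[[plex thark] dax]: functor [plex thark] : ⟨e, e⟩, argument dax : e; result e.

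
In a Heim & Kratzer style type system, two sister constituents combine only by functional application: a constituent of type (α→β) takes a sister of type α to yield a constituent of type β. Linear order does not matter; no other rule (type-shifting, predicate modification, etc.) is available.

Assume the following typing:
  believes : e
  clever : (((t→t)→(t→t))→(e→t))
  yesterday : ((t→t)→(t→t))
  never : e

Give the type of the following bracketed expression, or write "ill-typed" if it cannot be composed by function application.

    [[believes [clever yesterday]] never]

ill-typed

[clever yesterday]: functor clever : (((t→t)→(t→t))→(e→t)), argument yesterday : ((t→t)→(t→t)); result (e→t).
[believes [clever yesterday]]: functor [clever yesterday] : (e→t), argument believes : e; result t.
At [[believes [clever yesterday]] never]: neither t nor e can take the other as argument; the node is ill-typed.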